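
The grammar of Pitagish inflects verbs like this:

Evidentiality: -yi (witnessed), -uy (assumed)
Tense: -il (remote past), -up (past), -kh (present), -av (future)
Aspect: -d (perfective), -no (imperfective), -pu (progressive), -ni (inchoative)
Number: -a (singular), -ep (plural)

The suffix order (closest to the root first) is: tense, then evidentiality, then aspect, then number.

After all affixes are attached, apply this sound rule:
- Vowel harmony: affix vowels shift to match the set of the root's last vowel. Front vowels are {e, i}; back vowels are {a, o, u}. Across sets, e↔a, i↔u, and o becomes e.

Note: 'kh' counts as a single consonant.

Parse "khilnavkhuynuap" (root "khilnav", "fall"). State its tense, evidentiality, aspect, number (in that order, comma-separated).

Segment: khilnav-kh-uy-ni-ep.
tense: -kh → present.
evidentiality: -uy → assumed.
aspect: -ni → inchoative.
number: -ep → plural.

present, assumed, inchoative, plural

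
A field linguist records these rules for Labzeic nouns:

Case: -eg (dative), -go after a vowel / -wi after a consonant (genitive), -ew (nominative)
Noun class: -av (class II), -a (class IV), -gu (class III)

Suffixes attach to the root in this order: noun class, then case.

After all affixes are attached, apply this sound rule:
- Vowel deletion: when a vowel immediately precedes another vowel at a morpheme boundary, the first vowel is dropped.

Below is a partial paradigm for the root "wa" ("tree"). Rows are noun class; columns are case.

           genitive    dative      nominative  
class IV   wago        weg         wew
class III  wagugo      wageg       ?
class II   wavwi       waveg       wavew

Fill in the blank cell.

Attach noun class class III -gu → wagu.
Attach case nominative -ew → waguew.
Apply vowel deletion: waguew → wagew.

wagew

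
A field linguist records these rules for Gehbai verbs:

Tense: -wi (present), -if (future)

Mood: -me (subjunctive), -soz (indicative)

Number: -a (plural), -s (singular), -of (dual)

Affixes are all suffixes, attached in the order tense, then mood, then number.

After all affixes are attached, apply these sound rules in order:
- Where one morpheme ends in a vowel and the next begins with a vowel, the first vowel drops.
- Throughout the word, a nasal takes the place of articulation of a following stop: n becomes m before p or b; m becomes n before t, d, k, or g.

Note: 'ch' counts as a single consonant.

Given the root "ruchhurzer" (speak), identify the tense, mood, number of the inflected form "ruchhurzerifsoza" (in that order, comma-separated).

future, indicative, plural

Segment: ruchhurzer-if-soz-a.
tense: -if → future.
mood: -soz → indicative.
number: -a → plural.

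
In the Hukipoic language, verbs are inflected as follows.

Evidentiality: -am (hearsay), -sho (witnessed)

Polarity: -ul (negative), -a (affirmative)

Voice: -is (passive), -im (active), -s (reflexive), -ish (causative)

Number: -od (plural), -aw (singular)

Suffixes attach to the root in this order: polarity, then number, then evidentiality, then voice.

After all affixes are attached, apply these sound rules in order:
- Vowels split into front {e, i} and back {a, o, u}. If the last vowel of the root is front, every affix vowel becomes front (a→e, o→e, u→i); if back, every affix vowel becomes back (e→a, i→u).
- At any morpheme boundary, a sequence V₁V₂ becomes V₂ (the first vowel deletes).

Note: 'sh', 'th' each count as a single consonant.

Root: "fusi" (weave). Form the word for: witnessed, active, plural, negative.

fusiledshim

Attach polarity negative -ul → fusiul.
Attach number plural -od → fusiulod.
Attach evidentiality witnessed -sho → fusiulodsho.
Attach voice active -im → fusiulodshoim.
Apply vowel harmony: fusiulodshoim → fusiiledsheim.
Apply vowel deletion: fusiiledsheim → fusiledshim.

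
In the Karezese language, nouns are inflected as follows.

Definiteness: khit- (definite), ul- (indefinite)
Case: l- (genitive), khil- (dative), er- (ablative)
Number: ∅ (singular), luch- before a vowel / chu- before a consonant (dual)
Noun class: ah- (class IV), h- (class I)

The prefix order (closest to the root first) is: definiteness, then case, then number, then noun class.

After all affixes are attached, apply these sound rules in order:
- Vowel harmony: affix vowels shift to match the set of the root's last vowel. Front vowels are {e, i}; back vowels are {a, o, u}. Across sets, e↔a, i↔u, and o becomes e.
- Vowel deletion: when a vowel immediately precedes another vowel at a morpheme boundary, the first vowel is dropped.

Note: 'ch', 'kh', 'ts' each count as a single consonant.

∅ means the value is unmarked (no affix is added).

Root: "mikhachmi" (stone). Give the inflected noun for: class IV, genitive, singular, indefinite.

Attach definiteness indefinite ul- → ulmikhachmi.
Attach case genitive l- → lulmikhachmi.
number = singular: zero marking, form stays lulmikhachmi.
Attach noun class class IV ah- → ahlulmikhachmi.
Apply vowel harmony: ahlulmikhachmi → ehlilmikhachmi.
Vowel deletion: no change.

ehlilmikhachmi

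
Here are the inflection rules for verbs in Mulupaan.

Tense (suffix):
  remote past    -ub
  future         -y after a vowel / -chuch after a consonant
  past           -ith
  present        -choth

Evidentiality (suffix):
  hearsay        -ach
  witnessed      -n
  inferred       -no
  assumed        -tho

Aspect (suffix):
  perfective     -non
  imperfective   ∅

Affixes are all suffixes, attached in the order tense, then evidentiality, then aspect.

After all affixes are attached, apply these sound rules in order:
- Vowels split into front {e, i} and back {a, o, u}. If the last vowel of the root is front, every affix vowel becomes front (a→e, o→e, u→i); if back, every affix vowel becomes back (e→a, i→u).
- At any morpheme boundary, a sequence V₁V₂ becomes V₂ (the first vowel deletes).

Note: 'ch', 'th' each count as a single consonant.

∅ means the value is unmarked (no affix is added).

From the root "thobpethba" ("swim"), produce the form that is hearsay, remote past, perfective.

thobpethbubachnon

Attach tense remote past -ub → thobpethbaub.
Attach evidentiality hearsay -ach → thobpethbaubach.
Attach aspect perfective -non → thobpethbaubachnon.
Vowel harmony: no change.
Apply vowel deletion: thobpethbaubachnon → thobpethbubachnon.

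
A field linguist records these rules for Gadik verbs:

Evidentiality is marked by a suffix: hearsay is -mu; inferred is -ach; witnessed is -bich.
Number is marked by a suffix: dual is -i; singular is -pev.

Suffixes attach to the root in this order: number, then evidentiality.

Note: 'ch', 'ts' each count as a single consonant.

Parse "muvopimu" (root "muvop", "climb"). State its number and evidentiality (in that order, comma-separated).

Segment: muvop-i-mu.
number: -i → dual.
evidentiality: -mu → hearsay.

dual, hearsay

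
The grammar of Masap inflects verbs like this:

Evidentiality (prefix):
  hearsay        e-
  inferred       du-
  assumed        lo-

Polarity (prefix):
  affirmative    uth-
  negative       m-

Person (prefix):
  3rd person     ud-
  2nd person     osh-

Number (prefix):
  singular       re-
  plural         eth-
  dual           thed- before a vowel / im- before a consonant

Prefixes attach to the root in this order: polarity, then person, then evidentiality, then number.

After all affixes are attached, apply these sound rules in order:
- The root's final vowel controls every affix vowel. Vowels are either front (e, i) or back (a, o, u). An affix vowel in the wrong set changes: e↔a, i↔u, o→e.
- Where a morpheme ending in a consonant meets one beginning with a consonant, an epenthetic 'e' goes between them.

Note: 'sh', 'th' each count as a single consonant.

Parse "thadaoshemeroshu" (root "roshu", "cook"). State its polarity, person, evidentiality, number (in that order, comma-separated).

negative, 2nd person, hearsay, dual

Segment: thed-e-osh-m-roshu.
polarity: m- → negative.
person: osh- → 2nd person.
evidentiality: e- → hearsay.
number: thed/im- → dual.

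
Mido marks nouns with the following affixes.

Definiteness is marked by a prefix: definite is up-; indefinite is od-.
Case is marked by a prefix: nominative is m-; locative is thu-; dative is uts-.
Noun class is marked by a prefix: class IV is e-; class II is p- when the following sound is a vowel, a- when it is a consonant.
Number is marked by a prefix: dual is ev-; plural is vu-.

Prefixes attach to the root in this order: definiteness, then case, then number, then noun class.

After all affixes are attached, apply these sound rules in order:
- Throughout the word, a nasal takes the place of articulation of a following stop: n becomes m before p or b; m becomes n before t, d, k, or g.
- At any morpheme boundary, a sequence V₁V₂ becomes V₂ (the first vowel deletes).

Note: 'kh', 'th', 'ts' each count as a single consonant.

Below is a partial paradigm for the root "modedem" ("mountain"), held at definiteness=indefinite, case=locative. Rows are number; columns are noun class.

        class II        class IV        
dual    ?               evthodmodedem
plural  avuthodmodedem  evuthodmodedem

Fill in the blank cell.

pevthodmodedem

Attach definiteness indefinite od- → odmodedem.
Attach case locative thu- → thuodmodedem.
Attach number dual ev- → evthuodmodedem.
Attach noun class class II p- (before vowel 'e') → pevthuodmodedem.
Nasal assimilation: no change.
Apply vowel deletion: pevthuodmodedem → pevthodmodedem.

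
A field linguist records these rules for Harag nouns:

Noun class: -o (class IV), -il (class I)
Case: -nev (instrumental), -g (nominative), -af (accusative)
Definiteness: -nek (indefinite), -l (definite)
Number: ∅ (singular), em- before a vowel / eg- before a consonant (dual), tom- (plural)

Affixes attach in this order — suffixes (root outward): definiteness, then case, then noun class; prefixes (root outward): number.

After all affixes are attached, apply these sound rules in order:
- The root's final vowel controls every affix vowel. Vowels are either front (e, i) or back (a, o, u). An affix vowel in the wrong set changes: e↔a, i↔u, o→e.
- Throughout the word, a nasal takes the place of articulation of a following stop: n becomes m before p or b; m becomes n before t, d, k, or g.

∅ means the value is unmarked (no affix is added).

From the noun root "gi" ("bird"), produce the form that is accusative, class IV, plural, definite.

Attach definiteness definite -l → gil.
Attach case accusative -af → gilaf.
Attach noun class class IV -o → gilafo.
Attach number plural tom- → tomgilafo.
Apply vowel harmony: tomgilafo → temgilefe.
Apply nasal assimilation: temgilefe → tengilefe.

tengilefe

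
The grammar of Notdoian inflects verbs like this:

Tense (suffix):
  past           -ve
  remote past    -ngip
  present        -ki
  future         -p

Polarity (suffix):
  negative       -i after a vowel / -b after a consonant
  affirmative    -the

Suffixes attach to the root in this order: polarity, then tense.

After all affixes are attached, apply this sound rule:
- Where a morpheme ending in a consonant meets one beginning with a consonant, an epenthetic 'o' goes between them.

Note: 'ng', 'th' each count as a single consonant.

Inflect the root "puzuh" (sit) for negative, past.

Attach polarity negative -b (after consonant 'h') → puzuhb.
Attach tense past -ve → puzuhbve.
Apply epenthesis: puzuhbve → puzuhobove.

puzuhobove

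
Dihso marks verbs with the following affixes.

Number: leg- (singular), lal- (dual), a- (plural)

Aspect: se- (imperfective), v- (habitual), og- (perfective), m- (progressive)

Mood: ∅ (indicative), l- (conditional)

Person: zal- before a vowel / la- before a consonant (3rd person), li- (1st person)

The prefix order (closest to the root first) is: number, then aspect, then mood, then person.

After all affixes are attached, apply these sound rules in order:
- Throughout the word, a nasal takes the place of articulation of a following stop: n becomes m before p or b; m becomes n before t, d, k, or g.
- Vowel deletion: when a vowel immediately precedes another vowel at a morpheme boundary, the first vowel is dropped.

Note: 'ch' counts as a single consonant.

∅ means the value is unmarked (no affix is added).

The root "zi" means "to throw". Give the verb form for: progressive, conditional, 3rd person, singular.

Attach number singular leg- → legzi.
Attach aspect progressive m- → mlegzi.
Attach mood conditional l- → lmlegzi.
Attach person 3rd person la- (before consonant 'l') → lalmlegzi.
Nasal assimilation: no change.
Vowel deletion: no change.

lalmlegzi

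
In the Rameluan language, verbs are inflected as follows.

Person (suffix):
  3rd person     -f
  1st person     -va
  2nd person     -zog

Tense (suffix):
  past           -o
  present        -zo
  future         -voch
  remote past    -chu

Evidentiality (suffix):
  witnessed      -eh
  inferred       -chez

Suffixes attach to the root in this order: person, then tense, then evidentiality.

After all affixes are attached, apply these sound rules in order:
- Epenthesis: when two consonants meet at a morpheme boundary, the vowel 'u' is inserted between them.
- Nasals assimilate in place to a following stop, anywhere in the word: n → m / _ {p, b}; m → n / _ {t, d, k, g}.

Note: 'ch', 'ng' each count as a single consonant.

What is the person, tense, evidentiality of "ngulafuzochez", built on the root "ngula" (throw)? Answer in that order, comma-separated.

Segment: ngula-f-zo-chez.
person: -f → 3rd person.
tense: -zo → present.
evidentiality: -chez → inferred.

3rd person, present, inferred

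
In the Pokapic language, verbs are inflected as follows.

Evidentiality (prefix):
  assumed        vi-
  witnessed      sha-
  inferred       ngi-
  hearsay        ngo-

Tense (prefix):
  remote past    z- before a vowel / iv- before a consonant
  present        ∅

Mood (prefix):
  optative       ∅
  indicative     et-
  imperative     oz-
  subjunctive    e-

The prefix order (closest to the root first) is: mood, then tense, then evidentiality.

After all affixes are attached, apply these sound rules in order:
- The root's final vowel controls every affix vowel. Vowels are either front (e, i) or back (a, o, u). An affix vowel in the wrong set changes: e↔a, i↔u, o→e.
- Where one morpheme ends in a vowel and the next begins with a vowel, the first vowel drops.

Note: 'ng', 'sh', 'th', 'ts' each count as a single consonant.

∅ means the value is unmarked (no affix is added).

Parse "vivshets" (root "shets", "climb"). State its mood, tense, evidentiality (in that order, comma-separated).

optative, remote past, assumed

Segment: vi-iv-shets.
mood: ∅ → optative.
tense: z/iv- → remote past.
evidentiality: vi- → assumed.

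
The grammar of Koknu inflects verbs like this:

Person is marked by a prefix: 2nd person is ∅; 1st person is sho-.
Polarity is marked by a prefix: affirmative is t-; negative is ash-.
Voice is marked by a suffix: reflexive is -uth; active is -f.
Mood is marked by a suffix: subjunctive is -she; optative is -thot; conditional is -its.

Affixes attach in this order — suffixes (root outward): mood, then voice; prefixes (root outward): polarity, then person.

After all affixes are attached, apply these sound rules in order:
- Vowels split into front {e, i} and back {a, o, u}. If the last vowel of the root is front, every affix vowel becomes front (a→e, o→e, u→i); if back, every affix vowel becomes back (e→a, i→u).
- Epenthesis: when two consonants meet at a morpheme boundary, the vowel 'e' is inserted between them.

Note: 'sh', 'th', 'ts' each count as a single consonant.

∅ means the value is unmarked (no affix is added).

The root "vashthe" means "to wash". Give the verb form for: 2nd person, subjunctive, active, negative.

eshevashtheshef

Attach mood subjunctive -she → vashtheshe.
Attach polarity negative ash- → ashvashtheshe.
Attach voice active -f → ashvashtheshef.
person = 2nd person: zero marking, form stays ashvashtheshef.
Apply vowel harmony: ashvashtheshef → eshvashtheshef.
Apply epenthesis: eshvashtheshef → eshevashtheshef.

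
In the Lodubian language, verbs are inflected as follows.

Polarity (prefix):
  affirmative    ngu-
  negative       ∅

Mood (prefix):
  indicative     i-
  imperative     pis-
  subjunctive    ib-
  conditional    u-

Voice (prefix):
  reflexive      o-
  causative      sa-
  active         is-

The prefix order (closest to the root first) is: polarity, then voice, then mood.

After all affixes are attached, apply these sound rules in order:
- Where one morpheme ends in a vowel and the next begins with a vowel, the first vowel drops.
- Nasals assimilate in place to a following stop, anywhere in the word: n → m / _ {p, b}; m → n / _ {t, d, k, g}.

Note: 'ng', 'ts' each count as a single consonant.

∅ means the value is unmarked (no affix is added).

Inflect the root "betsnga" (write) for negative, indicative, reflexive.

polarity = negative: zero marking, form stays betsnga.
Attach voice reflexive o- → obetsnga.
Attach mood indicative i- → iobetsnga.
Apply vowel deletion: iobetsnga → obetsnga.
Nasal assimilation: no change.

obetsnga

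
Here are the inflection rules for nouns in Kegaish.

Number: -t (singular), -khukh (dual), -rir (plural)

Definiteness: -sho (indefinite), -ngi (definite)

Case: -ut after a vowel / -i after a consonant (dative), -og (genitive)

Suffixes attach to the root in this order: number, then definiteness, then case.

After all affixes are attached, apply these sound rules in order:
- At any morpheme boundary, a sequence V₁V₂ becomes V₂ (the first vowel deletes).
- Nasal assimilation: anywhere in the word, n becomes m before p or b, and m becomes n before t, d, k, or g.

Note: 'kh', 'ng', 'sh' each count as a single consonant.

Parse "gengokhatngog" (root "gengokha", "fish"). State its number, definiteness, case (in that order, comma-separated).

Segment: gengokha-t-ngi-og.
number: -t → singular.
definiteness: -ngi → definite.
case: -og → genitive.

singular, definite, genitive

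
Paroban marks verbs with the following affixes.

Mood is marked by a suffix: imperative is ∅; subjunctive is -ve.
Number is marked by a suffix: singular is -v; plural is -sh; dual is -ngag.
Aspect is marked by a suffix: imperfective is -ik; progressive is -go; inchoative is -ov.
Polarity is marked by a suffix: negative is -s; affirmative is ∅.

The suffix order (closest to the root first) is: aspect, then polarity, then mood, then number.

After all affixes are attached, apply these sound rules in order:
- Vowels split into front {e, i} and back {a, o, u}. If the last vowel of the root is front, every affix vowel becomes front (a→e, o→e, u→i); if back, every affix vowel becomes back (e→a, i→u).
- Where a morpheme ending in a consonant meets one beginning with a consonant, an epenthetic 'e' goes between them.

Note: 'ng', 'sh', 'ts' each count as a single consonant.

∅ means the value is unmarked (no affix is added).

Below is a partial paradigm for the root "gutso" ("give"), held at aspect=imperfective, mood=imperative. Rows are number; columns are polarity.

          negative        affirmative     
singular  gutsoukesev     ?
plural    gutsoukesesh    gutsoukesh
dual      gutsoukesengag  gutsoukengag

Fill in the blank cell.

gutsoukev

Attach aspect imperfective -ik → gutsoik.
polarity = affirmative: zero marking, form stays gutsoik.
mood = imperative: zero marking, form stays gutsoik.
Attach number singular -v → gutsoikv.
Apply vowel harmony: gutsoikv → gutsoukv.
Apply epenthesis: gutsoukv → gutsoukev.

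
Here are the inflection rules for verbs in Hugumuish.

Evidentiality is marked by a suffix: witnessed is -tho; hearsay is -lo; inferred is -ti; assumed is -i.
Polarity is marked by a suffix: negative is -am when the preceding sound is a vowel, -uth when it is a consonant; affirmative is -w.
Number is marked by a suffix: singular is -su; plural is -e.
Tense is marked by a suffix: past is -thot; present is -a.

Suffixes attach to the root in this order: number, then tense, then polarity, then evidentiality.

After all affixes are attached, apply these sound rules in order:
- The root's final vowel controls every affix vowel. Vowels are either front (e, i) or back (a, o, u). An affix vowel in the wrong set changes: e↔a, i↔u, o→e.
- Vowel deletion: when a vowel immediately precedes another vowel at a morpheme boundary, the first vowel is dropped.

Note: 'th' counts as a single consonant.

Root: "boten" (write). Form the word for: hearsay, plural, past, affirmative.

Attach number plural -e → botene.
Attach tense past -thot → botenethot.
Attach polarity affirmative -w → botenethotw.
Attach evidentiality hearsay -lo → botenethotwlo.
Apply vowel harmony: botenethotwlo → botenethetwle.
Vowel deletion: no change.

botenethetwle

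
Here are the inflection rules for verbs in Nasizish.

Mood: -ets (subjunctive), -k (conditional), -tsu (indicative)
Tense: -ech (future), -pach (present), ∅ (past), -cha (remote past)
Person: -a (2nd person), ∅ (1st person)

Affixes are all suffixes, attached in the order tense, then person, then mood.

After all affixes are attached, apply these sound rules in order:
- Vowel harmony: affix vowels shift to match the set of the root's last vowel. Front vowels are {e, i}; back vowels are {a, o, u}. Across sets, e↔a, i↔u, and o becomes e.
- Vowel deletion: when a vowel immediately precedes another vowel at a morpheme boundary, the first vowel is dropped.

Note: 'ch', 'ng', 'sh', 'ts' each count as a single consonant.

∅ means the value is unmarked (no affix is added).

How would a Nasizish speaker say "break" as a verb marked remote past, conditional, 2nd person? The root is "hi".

hichek

Attach tense remote past -cha → hicha.
Attach person 2nd person -a → hichaa.
Attach mood conditional -k → hichaak.
Apply vowel harmony: hichaak → hicheek.
Apply vowel deletion: hicheek → hichek.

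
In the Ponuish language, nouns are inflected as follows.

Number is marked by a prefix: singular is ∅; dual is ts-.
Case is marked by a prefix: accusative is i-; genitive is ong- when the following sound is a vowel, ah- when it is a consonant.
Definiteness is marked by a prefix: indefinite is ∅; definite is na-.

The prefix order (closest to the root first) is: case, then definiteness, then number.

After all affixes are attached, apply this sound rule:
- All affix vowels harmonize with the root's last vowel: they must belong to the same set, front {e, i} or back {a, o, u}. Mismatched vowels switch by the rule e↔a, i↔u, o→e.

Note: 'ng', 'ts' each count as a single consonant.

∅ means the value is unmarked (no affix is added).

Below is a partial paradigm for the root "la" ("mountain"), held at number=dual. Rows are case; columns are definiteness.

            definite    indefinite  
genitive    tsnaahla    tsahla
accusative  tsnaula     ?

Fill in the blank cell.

Attach case accusative i- → ila.
definiteness = indefinite: zero marking, form stays ila.
Attach number dual ts- → tsila.
Apply vowel harmony: tsila → tsula.

tsula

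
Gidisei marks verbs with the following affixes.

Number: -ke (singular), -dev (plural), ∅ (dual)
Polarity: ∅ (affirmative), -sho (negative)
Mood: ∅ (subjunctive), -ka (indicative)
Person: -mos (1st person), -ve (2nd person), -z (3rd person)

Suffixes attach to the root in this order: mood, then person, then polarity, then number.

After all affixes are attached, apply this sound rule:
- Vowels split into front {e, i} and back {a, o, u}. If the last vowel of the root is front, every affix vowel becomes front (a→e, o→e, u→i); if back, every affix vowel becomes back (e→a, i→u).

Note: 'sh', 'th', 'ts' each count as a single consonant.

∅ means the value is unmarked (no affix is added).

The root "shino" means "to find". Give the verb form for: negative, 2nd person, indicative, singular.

Attach mood indicative -ka → shinoka.
Attach person 2nd person -ve → shinokave.
Attach polarity negative -sho → shinokavesho.
Attach number singular -ke → shinokaveshoke.
Apply vowel harmony: shinokaveshoke → shinokavashoka.

shinokavashoka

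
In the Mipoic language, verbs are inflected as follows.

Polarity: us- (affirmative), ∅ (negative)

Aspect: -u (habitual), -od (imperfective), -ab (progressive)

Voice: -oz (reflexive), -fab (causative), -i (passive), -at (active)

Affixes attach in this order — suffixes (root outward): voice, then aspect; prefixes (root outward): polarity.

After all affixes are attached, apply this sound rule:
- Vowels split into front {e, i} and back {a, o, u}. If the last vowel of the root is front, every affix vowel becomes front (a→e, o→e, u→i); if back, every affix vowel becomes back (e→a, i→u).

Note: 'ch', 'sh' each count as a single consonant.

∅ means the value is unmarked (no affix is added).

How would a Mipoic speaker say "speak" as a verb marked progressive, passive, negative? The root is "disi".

disiieb

Attach voice passive -i → disii.
polarity = negative: zero marking, form stays disii.
Attach aspect progressive -ab → disiiab.
Apply vowel harmony: disiiab → disiieb.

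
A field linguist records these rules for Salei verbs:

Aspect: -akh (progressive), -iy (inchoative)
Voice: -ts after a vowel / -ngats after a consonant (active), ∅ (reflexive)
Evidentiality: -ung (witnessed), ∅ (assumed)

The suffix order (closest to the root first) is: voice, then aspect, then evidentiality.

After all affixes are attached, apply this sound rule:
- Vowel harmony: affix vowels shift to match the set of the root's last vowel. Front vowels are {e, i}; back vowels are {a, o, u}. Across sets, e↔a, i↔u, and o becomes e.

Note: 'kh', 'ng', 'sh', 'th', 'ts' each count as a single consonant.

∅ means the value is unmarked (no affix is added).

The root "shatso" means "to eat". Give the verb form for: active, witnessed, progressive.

Attach voice active -ts (after vowel 'o') → shatsots.
Attach aspect progressive -akh → shatsotsakh.
Attach evidentiality witnessed -ung → shatsotsakhung.
Vowel harmony: no change.

shatsotsakhung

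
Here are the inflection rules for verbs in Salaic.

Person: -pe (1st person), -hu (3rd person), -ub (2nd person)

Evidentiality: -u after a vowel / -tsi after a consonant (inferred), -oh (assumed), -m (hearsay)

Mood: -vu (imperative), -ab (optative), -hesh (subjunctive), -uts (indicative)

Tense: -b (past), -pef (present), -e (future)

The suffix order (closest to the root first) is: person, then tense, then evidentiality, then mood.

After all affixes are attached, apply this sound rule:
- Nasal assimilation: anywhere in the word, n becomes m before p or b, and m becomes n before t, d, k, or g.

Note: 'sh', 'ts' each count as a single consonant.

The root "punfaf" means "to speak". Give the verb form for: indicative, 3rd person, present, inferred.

Attach person 3rd person -hu → punfafhu.
Attach tense present -pef → punfafhupef.
Attach evidentiality inferred -tsi (after consonant 'f') → punfafhupeftsi.
Attach mood indicative -uts → punfafhupeftsiuts.
Nasal assimilation: no change.

punfafhupeftsiuts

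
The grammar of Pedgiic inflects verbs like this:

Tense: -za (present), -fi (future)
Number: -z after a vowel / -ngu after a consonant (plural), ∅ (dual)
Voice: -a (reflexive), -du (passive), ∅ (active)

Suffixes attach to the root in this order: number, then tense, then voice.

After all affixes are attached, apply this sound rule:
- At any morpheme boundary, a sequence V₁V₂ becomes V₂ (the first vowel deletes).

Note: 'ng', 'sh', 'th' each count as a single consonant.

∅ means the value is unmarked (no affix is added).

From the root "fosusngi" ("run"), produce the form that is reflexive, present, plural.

fosusngizza

Attach number plural -z (after vowel 'i') → fosusngiz.
Attach tense present -za → fosusngizza.
Attach voice reflexive -a → fosusngizzaa.
Apply vowel deletion: fosusngizzaa → fosusngizza.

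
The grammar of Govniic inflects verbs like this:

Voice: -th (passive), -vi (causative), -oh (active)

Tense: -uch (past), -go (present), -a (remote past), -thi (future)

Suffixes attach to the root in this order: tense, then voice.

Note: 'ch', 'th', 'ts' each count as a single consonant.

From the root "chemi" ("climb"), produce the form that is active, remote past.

chemiaoh

Attach tense remote past -a → chemia.
Attach voice active -oh → chemiaoh.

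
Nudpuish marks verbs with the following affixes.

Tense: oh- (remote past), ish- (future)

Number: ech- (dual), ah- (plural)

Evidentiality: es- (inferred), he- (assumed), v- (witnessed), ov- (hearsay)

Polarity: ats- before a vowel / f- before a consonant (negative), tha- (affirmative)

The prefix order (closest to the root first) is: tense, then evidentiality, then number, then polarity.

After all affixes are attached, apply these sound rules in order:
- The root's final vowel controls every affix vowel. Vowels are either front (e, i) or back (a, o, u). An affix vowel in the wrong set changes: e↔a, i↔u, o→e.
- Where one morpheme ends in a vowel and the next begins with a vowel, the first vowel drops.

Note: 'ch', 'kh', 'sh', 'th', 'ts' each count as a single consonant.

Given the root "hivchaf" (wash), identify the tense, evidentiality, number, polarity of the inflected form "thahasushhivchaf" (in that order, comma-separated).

Segment: tha-ah-es-ish-hivchaf.
tense: ish- → future.
evidentiality: es- → inferred.
number: ah- → plural.
polarity: tha- → affirmative.

future, inferred, plural, affirmative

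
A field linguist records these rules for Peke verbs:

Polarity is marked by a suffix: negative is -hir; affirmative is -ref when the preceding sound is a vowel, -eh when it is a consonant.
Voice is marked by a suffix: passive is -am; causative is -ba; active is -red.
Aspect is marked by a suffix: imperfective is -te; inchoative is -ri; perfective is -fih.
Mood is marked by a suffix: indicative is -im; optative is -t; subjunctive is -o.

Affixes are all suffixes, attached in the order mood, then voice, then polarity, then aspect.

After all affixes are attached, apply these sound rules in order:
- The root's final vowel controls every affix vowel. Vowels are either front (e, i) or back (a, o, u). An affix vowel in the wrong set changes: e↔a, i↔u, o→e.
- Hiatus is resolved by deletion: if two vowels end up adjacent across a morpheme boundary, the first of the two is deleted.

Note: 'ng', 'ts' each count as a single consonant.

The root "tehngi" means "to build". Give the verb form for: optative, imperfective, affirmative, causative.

Attach mood optative -t → tehngit.
Attach voice causative -ba → tehngitba.
Attach polarity affirmative -ref (after vowel 'a') → tehngitbaref.
Attach aspect imperfective -te → tehngitbarefte.
Apply vowel harmony: tehngitbarefte → tehngitberefte.
Vowel deletion: no change.

tehngitberefte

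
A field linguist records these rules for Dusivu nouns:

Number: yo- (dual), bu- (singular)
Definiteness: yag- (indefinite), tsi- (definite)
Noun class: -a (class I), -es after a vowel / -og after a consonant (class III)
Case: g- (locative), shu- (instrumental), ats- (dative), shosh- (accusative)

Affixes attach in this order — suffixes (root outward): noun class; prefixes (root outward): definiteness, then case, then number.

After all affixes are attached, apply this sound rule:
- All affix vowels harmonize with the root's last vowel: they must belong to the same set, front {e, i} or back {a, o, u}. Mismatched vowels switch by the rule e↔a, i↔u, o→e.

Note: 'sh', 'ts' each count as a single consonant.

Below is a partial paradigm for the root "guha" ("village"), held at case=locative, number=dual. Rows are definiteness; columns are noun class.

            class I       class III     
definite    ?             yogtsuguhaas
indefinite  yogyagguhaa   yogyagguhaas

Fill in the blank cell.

yogtsuguhaa

Attach definiteness definite tsi- → tsiguha.
Attach noun class class I -a → tsiguhaa.
Attach case locative g- → gtsiguhaa.
Attach number dual yo- → yogtsiguhaa.
Apply vowel harmony: yogtsiguhaa → yogtsuguhaa.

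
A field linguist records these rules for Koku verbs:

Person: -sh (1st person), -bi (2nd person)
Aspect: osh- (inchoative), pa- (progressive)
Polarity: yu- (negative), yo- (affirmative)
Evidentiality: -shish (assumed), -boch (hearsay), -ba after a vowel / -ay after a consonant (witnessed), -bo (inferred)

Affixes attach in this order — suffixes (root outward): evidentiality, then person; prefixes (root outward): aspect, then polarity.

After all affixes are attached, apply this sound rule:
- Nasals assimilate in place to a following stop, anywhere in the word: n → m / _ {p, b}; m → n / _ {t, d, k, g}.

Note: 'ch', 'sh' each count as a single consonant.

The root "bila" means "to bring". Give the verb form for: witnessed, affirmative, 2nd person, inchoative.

yooshbilababi

Attach aspect inchoative osh- → oshbila.
Attach evidentiality witnessed -ba (after vowel 'a') → oshbilaba.
Attach polarity affirmative yo- → yooshbilaba.
Attach person 2nd person -bi → yooshbilababi.
Nasal assimilation: no change.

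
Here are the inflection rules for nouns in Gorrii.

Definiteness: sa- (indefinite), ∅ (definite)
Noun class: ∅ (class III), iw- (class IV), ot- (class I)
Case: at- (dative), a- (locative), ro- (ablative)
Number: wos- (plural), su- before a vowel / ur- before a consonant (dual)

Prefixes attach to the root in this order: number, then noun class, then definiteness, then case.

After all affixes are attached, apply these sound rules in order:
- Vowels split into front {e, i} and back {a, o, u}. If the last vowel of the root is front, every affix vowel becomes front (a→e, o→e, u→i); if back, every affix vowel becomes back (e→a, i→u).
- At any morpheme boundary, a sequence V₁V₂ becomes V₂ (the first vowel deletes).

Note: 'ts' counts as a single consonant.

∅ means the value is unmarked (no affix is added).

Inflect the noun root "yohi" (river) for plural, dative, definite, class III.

Attach number plural wos- → wosyohi.
noun class = class III: zero marking, form stays wosyohi.
definiteness = definite: zero marking, form stays wosyohi.
Attach case dative at- → atwosyohi.
Apply vowel harmony: atwosyohi → etwesyohi.
Vowel deletion: no change.

etwesyohi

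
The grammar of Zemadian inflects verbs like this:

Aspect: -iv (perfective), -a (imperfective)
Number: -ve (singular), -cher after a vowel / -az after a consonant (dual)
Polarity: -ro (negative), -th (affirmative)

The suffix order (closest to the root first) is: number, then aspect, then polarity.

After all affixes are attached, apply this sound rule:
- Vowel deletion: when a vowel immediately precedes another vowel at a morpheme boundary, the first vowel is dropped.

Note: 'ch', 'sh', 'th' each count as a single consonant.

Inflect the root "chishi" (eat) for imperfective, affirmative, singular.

Attach number singular -ve → chishive.
Attach aspect imperfective -a → chishivea.
Attach polarity affirmative -th → chishiveath.
Apply vowel deletion: chishiveath → chishivath.

chishivath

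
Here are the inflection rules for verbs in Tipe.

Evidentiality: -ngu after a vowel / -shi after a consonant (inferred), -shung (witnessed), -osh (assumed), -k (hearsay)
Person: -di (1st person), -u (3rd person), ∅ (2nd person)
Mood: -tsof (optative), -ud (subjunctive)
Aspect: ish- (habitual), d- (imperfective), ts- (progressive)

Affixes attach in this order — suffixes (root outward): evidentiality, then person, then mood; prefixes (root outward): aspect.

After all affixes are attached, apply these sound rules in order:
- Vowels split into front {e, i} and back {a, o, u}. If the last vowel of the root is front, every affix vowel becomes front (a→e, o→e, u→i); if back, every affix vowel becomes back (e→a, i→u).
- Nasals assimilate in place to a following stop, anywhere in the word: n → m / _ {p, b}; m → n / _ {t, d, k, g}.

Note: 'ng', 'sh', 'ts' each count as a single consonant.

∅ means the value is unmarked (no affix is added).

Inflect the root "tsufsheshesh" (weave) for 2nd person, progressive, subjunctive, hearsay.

Attach evidentiality hearsay -k → tsufshesheshk.
person = 2nd person: zero marking, form stays tsufshesheshk.
Attach aspect progressive ts- → tstsufshesheshk.
Attach mood subjunctive -ud → tstsufshesheshkud.
Apply vowel harmony: tstsufshesheshkud → tstsufshesheshkid.
Nasal assimilation: no change.

tstsufshesheshkid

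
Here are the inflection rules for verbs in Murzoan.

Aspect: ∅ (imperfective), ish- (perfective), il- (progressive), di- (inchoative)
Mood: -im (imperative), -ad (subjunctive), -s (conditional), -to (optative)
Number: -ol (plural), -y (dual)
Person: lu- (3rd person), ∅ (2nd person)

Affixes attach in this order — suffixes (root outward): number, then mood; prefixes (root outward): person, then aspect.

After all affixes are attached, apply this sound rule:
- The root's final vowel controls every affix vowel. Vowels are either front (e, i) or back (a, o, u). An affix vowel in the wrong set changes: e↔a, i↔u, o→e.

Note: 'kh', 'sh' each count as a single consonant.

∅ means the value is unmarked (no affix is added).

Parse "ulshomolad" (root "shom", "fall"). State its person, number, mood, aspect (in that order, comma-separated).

Segment: il-shom-ol-ad.
person: ∅ → 2nd person.
number: -ol → plural.
mood: -ad → subjunctive.
aspect: il- → progressive.

2nd person, plural, subjunctive, progressive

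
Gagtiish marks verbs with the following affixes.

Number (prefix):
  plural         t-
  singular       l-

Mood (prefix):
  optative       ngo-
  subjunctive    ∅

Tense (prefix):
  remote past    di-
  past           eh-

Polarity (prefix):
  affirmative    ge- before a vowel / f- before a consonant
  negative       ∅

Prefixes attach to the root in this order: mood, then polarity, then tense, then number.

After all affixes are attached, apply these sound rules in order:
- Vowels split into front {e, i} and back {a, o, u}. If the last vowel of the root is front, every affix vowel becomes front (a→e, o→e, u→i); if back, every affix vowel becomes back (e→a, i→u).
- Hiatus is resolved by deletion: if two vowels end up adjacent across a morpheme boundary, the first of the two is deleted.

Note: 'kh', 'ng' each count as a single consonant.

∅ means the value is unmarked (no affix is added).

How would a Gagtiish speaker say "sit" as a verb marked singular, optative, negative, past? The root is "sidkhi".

Attach mood optative ngo- → ngosidkhi.
polarity = negative: zero marking, form stays ngosidkhi.
Attach tense past eh- → ehngosidkhi.
Attach number singular l- → lehngosidkhi.
Apply vowel harmony: lehngosidkhi → lehngesidkhi.
Vowel deletion: no change.

lehngesidkhi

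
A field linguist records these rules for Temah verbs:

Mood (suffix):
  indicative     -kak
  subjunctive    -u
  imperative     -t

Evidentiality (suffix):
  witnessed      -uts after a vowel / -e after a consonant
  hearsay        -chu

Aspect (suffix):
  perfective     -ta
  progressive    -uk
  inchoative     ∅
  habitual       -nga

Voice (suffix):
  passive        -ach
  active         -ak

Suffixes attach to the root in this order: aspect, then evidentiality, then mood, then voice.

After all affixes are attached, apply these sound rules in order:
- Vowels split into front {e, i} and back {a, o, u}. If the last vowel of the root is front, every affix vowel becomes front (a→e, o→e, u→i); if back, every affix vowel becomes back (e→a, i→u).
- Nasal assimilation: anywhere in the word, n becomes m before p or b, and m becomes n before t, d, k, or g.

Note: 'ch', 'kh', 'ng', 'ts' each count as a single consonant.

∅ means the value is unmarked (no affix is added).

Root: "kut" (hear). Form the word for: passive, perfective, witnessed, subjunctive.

kuttautsuach

Attach aspect perfective -ta → kutta.
Attach evidentiality witnessed -uts (after vowel 'a') → kuttauts.
Attach mood subjunctive -u → kuttautsu.
Attach voice passive -ach → kuttautsuach.
Vowel harmony: no change.
Nasal assimilation: no change.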